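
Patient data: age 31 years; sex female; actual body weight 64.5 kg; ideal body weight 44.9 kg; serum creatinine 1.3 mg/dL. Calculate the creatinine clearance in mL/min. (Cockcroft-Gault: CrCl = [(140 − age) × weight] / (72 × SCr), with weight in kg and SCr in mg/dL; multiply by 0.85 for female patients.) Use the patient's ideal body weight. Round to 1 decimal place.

CrCl = (140 − 31) × 44.9 / (72 × 1.3) × 0.85 = 4894.1 / 93.60 × 0.85 ≈ 44.4 mL/min

44.4 mL/min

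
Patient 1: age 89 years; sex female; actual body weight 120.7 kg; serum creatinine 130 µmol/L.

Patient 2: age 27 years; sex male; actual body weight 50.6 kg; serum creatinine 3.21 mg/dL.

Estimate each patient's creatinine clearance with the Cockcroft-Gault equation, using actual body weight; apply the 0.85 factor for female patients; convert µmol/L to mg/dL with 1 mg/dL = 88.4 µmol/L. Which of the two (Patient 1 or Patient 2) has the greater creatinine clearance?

Patient 1

Patient 1: SCr = 130 / 88.4 = 1.471 mg/dL
Patient 1: CrCl = (140 − 89) × 120.7 / (72 × 1.471) × 0.85 = 6155.7 / 105.91 × 0.85 ≈ 49.4 mL/min
Patient 2: CrCl = (140 − 27) × 50.6 / (72 × 3.21) = 5717.8 / 231.12 ≈ 24.7 mL/min
49.4 vs 24.7 mL/min → Patient 1 is higher.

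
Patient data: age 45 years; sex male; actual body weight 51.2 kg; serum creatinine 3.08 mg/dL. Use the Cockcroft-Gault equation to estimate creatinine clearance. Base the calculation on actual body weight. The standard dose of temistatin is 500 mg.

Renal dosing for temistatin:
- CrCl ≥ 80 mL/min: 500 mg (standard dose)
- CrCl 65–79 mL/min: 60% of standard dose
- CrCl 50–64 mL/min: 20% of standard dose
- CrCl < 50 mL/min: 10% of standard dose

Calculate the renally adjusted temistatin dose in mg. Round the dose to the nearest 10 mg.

CrCl = (140 − 45) × 51.2 / (72 × 3.08) = 4864.0 / 221.76 ≈ 21.9 mL/min
CrCl ≈ 22 mL/min → bracket < 50 mL/min.
10% of 500 mg = 50 mg

50 mg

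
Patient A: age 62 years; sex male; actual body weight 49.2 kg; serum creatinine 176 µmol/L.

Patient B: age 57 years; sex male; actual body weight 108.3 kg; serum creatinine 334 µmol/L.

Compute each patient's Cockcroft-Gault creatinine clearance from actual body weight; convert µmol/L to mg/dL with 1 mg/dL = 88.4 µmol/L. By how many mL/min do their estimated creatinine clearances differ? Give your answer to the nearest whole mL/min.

6 mL/min

Patient A: SCr = 176 / 88.4 = 1.991 mg/dL
Patient A: CrCl = (140 − 62) × 49.2 / (72 × 1.991) = 3837.6 / 143.35 ≈ 26.8 mL/min
Patient B: SCr = 334 / 88.4 = 3.778 mg/dL
Patient B: CrCl = (140 − 57) × 108.3 / (72 × 3.778) = 8988.9 / 272.02 ≈ 33.0 mL/min
|26.8 − 33.0| = 6.2 mL/min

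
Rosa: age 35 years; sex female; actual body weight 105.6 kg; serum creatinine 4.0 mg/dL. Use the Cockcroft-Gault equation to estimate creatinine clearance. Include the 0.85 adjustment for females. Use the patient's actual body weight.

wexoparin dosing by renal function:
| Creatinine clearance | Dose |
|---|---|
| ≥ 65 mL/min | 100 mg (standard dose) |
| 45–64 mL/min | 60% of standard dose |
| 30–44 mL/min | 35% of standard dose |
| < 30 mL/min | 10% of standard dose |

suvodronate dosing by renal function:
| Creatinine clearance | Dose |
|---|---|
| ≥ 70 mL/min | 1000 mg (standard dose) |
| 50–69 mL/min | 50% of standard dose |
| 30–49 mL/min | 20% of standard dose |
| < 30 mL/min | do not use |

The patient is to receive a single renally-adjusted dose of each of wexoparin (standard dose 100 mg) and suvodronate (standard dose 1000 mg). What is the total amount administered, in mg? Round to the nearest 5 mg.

235 mg

CrCl = (140 − 35) × 105.6 / (72 × 4) × 0.85 = 11088.0 / 288.00 × 0.85 ≈ 32.7 mL/min
CrCl ≈ 33 mL/min.
wexoparin: 30–44 mL/min → 35% of 100 mg = 35 mg.
suvodronate: 30–49 mL/min → 20% of 1000 mg = 200 mg.
Total = 35 + 200 = 235 mg.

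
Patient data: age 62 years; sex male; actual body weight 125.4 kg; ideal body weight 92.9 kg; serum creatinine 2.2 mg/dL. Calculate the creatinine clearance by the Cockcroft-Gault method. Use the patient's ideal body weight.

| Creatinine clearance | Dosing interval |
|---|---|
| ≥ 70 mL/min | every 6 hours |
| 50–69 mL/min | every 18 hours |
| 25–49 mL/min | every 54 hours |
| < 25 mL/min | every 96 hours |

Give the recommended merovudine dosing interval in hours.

every 54 hours

CrCl = (140 − 62) × 92.9 / (72 × 2.2) = 7246.2 / 158.40 ≈ 45.7 mL/min
CrCl ≈ 46 mL/min → bracket 25–49 mL/min → every 54 hours.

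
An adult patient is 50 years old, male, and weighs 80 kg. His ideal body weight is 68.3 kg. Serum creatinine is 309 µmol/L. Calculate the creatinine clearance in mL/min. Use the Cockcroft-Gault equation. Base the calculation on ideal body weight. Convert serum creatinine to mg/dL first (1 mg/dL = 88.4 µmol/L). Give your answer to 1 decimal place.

SCr = 309 / 88.4 = 3.495 mg/dL
CrCl = (140 − 50) × 68.3 / (72 × 3.495) = 6147.0 / 251.64 ≈ 24.4 mL/min

24.4 mL/min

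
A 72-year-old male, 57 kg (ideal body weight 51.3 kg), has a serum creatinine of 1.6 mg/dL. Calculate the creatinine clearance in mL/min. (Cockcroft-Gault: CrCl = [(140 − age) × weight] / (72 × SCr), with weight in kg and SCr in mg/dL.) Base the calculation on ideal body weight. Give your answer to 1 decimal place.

CrCl = (140 − 72) × 51.3 / (72 × 1.6) = 3488.4 / 115.20 ≈ 30.3 mL/min

30.3 mL/min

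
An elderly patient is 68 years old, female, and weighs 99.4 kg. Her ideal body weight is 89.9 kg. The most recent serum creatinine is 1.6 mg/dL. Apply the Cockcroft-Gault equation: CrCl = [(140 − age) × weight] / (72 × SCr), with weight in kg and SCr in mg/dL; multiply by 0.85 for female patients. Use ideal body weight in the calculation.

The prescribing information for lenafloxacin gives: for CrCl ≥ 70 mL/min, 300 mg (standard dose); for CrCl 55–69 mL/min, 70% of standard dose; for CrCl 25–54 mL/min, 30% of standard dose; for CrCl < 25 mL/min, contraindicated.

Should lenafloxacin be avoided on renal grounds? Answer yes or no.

no

CrCl = (140 − 68) × 89.9 / (72 × 1.6) × 0.85 = 6472.8 / 115.20 × 0.85 ≈ 47.8 mL/min
CrCl ≈ 48 mL/min, which is ≥ 25 mL/min.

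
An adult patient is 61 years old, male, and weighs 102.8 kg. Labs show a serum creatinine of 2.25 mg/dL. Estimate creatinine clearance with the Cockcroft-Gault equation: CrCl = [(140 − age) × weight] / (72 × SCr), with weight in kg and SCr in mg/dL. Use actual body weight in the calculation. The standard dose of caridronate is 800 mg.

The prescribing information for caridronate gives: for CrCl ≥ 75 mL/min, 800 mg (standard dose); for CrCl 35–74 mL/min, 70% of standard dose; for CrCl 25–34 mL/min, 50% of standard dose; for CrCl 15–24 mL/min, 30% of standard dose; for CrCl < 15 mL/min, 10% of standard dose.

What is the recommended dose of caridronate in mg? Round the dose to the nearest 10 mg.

560 mg

CrCl = (140 − 61) × 102.8 / (72 × 2.25) = 8121.2 / 162.00 ≈ 50.1 mL/min
CrCl ≈ 50 mL/min → bracket 35–74 mL/min.
70% of 800 mg = 560 mg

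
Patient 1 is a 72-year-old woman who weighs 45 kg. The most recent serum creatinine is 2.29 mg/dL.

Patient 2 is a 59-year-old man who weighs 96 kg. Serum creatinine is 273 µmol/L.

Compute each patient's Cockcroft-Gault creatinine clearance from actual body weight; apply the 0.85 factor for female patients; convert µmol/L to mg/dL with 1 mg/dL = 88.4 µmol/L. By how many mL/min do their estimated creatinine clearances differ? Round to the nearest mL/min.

19 mL/min

Patient 1: CrCl = (140 − 72) × 45 / (72 × 2.29) × 0.85 = 3060.0 / 164.88 × 0.85 ≈ 15.8 mL/min
Patient 2: SCr = 273 / 88.4 = 3.088 mg/dL
Patient 2: CrCl = (140 − 59) × 96 / (72 × 3.088) = 7776.0 / 222.34 ≈ 35.0 mL/min
|15.8 − 35.0| = 19.2 mL/min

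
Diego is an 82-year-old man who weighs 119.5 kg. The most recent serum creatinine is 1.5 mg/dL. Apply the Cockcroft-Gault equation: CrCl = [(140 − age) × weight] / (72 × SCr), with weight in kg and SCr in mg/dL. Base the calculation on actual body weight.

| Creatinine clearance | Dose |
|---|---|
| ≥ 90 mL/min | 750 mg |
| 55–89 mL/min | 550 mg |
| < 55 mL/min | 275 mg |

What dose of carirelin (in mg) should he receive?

CrCl = (140 − 82) × 119.5 / (72 × 1.5) = 6931.0 / 108.00 ≈ 64.2 mL/min
CrCl ≈ 64 mL/min → bracket 55–89 mL/min.
Dose for this bracket: 550 mg.

550 mg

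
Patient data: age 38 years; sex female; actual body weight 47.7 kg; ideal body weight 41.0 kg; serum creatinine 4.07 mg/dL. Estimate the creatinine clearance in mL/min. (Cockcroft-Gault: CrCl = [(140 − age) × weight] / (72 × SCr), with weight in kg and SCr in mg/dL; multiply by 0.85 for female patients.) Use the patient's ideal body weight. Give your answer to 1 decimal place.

CrCl = (140 − 38) × 41 / (72 × 4.07) × 0.85 = 4182.0 / 293.04 × 0.85 ≈ 12.1 mL/min

12.1 mL/min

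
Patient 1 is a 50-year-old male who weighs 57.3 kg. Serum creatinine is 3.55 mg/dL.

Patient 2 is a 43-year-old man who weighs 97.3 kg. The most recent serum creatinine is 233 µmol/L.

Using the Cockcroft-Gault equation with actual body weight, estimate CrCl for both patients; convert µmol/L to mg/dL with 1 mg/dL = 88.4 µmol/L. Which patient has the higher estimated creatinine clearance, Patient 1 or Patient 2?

Patient 2

Patient 1: CrCl = (140 − 50) × 57.3 / (72 × 3.55) = 5157.0 / 255.60 ≈ 20.2 mL/min
Patient 2: SCr = 233 / 88.4 = 2.636 mg/dL
Patient 2: CrCl = (140 − 43) × 97.3 / (72 × 2.636) = 9438.1 / 189.79 ≈ 49.7 mL/min
20.2 vs 49.7 mL/min → Patient 2 is higher.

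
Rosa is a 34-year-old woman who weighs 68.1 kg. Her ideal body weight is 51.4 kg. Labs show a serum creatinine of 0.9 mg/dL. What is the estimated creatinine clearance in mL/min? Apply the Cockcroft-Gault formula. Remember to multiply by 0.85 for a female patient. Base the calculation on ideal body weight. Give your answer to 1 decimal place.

71.5 mL/min

CrCl = (140 − 34) × 51.4 / (72 × 0.9) × 0.85 = 5448.4 / 64.80 × 0.85 ≈ 71.5 mL/min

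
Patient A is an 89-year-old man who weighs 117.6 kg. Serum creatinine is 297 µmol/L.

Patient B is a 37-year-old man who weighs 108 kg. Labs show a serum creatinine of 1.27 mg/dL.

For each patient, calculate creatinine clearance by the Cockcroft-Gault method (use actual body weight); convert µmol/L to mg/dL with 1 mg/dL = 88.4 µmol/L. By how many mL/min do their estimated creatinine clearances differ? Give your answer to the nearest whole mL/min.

97 mL/min

Patient A: SCr = 297 / 88.4 = 3.36 mg/dL
Patient A: CrCl = (140 − 89) × 117.6 / (72 × 3.36) = 5997.6 / 241.92 ≈ 24.8 mL/min
Patient B: CrCl = (140 − 37) × 108 / (72 × 1.27) = 11124.0 / 91.44 ≈ 121.7 mL/min
|24.8 − 121.7| = 96.9 mL/min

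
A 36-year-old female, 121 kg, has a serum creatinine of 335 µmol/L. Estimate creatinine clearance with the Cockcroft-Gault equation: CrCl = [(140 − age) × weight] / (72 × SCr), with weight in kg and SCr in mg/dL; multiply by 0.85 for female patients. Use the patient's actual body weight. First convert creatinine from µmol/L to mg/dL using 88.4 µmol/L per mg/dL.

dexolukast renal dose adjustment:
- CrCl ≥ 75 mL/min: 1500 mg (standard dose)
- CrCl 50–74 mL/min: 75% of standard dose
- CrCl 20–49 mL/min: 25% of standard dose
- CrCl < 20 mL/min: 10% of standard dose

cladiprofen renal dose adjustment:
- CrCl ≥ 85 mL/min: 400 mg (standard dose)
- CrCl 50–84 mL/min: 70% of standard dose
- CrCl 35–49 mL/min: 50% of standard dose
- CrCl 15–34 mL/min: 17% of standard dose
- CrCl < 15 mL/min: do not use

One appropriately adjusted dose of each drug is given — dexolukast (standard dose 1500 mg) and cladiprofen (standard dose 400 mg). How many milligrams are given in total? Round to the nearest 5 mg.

575 mg

SCr = 335 / 88.4 = 3.79 mg/dL
CrCl = (140 − 36) × 121 / (72 × 3.79) × 0.85 = 12584.0 / 272.88 × 0.85 ≈ 39.2 mL/min
CrCl ≈ 39 mL/min.
dexolukast: 20–49 mL/min → 25% of 1500 mg = 375 mg.
cladiprofen: 35–49 mL/min → 50% of 400 mg = 200 mg.
Total = 375 + 200 = 575 mg.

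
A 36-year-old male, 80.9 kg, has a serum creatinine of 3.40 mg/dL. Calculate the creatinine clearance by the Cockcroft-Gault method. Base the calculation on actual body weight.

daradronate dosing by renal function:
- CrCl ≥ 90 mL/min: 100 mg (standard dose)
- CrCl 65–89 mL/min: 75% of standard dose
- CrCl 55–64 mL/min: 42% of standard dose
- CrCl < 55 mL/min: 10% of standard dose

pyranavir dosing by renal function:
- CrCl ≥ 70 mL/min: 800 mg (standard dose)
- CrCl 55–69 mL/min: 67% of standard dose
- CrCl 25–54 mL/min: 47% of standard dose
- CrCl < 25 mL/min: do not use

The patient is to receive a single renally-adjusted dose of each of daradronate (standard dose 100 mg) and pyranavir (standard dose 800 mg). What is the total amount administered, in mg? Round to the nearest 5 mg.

CrCl = (140 − 36) × 80.9 / (72 × 3.4) = 8413.6 / 244.80 ≈ 34.4 mL/min
CrCl ≈ 34 mL/min.
daradronate: < 55 mL/min → 10% of 100 mg = 10 mg.
pyranavir: 25–54 mL/min → 47% of 800 mg = 376 mg.
Total = 10 + 376 = 386 mg.

385 mg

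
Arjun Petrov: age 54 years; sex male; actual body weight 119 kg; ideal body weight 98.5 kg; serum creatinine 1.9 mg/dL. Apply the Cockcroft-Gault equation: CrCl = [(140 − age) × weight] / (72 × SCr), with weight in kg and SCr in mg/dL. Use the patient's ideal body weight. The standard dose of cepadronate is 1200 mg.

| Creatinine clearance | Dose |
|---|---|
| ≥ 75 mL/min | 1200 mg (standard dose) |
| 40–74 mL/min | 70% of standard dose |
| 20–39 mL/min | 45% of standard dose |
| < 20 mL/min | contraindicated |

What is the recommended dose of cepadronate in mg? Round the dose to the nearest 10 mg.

840 mg

CrCl = (140 − 54) × 98.5 / (72 × 1.9) = 8471.0 / 136.80 ≈ 61.9 mL/min
CrCl ≈ 62 mL/min → bracket 40–74 mL/min.
70% of 1200 mg = 840 mg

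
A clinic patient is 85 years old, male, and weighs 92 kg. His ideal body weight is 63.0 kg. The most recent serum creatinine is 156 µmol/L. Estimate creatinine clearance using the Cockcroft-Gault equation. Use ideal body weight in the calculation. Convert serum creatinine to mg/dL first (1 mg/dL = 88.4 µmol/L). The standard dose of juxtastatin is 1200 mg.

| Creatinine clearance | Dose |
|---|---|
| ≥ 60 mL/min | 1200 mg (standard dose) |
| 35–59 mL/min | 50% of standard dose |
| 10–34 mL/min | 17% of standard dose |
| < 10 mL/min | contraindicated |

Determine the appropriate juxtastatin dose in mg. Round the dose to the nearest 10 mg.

SCr = 156 / 88.4 = 1.765 mg/dL
CrCl = (140 − 85) × 63 / (72 × 1.765) = 3465.0 / 127.08 ≈ 27.3 mL/min
CrCl ≈ 27 mL/min → bracket 10–34 mL/min.
17% of 1200 mg = 204 mg → 200 mg

200 mg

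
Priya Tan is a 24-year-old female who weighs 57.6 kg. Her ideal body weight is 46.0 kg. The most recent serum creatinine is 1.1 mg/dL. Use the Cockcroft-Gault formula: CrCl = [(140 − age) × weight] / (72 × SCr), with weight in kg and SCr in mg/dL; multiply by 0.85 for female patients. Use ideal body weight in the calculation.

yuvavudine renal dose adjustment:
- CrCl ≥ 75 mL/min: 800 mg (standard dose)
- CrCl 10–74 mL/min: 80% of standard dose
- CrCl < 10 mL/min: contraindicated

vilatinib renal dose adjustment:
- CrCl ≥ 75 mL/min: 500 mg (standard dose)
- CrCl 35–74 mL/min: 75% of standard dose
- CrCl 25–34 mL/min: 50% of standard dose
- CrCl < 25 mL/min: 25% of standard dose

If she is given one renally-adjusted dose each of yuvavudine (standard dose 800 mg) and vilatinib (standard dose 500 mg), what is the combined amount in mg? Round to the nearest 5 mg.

CrCl = (140 − 24) × 46 / (72 × 1.1) × 0.85 = 5336.0 / 79.20 × 0.85 ≈ 57.3 mL/min
CrCl ≈ 57 mL/min.
yuvavudine: 10–74 mL/min → 80% of 800 mg = 640 mg.
vilatinib: 35–74 mL/min → 75% of 500 mg = 375 mg.
Total = 640 + 375 = 1015 mg.

1015 mg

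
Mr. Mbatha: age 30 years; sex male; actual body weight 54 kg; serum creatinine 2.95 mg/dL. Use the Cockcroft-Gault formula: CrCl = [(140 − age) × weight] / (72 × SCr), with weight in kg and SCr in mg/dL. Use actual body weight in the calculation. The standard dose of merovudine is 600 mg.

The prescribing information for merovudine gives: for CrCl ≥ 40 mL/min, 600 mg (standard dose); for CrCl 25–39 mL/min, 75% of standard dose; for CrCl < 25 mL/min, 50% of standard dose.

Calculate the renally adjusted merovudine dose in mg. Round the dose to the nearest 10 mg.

CrCl = (140 − 30) × 54 / (72 × 2.95) = 5940.0 / 212.40 ≈ 28.0 mL/min
CrCl ≈ 28 mL/min → bracket 25–39 mL/min.
75% of 600 mg = 450 mg

450 mg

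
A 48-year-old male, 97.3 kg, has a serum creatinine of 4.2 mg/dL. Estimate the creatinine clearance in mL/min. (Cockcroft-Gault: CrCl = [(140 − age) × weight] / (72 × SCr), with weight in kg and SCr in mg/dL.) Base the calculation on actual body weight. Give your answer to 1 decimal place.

CrCl = (140 − 48) × 97.3 / (72 × 4.2) = 8951.6 / 302.40 ≈ 29.6 mL/min

29.6 mL/min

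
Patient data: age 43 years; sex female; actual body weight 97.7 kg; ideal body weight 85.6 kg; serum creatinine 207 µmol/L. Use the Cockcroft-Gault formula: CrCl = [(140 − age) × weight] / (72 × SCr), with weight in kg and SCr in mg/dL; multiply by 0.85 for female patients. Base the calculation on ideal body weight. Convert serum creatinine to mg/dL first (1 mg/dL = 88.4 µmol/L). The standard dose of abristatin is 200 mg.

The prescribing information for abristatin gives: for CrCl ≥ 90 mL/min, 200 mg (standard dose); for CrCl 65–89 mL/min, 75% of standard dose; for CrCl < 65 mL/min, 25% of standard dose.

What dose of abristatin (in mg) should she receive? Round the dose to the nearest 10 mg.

SCr = 207 / 88.4 = 2.342 mg/dL
CrCl = (140 − 43) × 85.6 / (72 × 2.342) × 0.85 = 8303.2 / 168.62 × 0.85 ≈ 41.9 mL/min
CrCl ≈ 42 mL/min → bracket < 65 mL/min.
25% of 200 mg = 50 mg

50 mg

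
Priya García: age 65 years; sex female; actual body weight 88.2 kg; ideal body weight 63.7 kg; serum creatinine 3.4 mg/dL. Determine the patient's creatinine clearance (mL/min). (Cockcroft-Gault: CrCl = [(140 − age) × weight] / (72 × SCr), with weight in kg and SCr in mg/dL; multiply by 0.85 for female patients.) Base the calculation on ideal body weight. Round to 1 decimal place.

CrCl = (140 − 65) × 63.7 / (72 × 3.4) × 0.85 = 4777.5 / 244.80 × 0.85 ≈ 16.6 mL/min

16.6 mL/min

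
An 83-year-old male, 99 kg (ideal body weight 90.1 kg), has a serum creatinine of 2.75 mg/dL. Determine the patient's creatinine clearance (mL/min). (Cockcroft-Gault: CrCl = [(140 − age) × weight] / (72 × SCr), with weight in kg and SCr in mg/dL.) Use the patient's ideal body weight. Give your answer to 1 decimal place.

CrCl = (140 − 83) × 90.1 / (72 × 2.75) = 5135.7 / 198.00 ≈ 25.9 mL/min

25.9 mL/min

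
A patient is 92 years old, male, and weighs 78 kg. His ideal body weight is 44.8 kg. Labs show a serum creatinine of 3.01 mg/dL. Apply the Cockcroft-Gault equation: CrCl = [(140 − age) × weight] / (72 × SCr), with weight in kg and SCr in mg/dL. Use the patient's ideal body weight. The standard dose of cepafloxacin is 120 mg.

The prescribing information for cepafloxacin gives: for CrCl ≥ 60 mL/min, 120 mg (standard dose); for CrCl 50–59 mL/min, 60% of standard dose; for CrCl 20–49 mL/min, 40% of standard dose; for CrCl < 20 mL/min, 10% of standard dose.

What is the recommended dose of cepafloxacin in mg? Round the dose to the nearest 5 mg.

CrCl = (140 − 92) × 44.8 / (72 × 3.01) = 2150.4 / 216.72 ≈ 9.9 mL/min
CrCl ≈ 10 mL/min → bracket < 20 mL/min.
10% of 120 mg = 12 mg → 10 mg

10 mg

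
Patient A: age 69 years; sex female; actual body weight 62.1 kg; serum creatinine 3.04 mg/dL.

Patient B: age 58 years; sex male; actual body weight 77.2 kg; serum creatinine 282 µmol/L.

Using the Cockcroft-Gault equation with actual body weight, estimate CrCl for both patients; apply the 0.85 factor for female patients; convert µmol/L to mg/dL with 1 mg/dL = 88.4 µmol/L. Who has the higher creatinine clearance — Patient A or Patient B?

Patient A: CrCl = (140 − 69) × 62.1 / (72 × 3.04) × 0.85 = 4409.1 / 218.88 × 0.85 ≈ 17.1 mL/min
Patient B: SCr = 282 / 88.4 = 3.19 mg/dL
Patient B: CrCl = (140 − 58) × 77.2 / (72 × 3.19) = 6330.4 / 229.68 ≈ 27.6 mL/min
17.1 vs 27.6 mL/min → Patient B is higher.

Patient B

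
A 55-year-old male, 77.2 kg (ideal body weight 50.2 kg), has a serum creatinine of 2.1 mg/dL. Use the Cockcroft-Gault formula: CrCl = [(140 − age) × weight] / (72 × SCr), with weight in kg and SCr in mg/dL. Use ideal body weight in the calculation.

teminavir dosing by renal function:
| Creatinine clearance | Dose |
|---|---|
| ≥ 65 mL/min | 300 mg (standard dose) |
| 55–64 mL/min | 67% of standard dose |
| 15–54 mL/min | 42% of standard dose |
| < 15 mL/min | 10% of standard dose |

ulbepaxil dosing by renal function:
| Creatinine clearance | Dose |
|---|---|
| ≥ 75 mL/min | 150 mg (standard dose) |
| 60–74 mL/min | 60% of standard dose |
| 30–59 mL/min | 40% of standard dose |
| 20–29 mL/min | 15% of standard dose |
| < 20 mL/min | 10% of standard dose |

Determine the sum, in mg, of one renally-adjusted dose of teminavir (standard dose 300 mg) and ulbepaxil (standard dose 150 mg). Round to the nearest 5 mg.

150 mg

CrCl = (140 − 55) × 50.2 / (72 × 2.1) = 4267.0 / 151.20 ≈ 28.2 mL/min
CrCl ≈ 28 mL/min.
teminavir: 15–54 mL/min → 42% of 300 mg = 126 mg.
ulbepaxil: 20–29 mL/min → 15% of 150 mg = 22.5 mg.
Total = 126 + 22.5 = 148.5 mg.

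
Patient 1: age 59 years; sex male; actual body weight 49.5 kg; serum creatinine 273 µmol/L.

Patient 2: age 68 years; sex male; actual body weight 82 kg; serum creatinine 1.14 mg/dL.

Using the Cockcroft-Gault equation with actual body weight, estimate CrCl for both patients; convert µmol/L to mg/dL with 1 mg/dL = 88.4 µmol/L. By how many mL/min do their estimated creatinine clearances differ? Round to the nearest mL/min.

Patient 1: SCr = 273 / 88.4 = 3.088 mg/dL
Patient 1: CrCl = (140 − 59) × 49.5 / (72 × 3.088) = 4009.5 / 222.34 ≈ 18.0 mL/min
Patient 2: CrCl = (140 − 68) × 82 / (72 × 1.14) = 5904.0 / 82.08 ≈ 71.9 mL/min
|18.0 − 71.9| = 53.9 mL/min

54 mL/min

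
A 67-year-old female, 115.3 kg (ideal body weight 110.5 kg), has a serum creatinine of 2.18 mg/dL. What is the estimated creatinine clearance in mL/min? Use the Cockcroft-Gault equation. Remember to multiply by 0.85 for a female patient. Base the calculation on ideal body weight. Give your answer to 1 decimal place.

43.7 mL/min

CrCl = (140 − 67) × 110.5 / (72 × 2.18) × 0.85 = 8066.5 / 156.96 × 0.85 ≈ 43.7 mL/min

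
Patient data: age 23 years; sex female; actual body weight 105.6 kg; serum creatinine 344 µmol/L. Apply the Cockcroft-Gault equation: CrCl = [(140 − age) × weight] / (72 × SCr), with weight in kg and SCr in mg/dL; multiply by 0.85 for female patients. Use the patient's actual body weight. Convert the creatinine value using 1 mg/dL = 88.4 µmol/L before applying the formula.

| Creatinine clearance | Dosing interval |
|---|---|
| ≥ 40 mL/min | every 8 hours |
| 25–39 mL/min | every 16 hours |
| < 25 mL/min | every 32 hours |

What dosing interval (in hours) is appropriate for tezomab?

every 16 hours

SCr = 344 / 88.4 = 3.891 mg/dL
CrCl = (140 − 23) × 105.6 / (72 × 3.891) × 0.85 = 12355.2 / 280.15 × 0.85 ≈ 37.5 mL/min
CrCl ≈ 37 mL/min → bracket 25–39 mL/min → every 16 hours.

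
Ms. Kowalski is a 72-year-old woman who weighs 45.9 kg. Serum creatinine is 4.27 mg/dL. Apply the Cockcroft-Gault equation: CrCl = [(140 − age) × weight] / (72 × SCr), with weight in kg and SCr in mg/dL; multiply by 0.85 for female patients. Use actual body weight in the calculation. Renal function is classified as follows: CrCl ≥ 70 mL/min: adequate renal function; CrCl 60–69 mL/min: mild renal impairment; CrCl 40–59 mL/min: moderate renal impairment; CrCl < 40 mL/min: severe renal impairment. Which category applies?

severe renal impairment

CrCl = (140 − 72) × 45.9 / (72 × 4.27) × 0.85 = 3121.2 / 307.44 × 0.85 ≈ 8.6 mL/min
9 mL/min falls in the 'severe renal impairment' range.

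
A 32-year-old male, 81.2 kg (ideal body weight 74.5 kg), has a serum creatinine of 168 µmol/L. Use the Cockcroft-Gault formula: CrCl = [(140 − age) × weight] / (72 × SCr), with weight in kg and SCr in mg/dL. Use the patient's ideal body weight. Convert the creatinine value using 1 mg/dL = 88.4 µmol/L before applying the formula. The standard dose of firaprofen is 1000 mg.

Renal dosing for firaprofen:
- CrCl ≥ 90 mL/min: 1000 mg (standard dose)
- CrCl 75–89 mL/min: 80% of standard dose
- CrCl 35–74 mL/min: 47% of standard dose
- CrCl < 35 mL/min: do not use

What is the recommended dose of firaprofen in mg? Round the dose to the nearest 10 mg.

SCr = 168 / 88.4 = 1.9 mg/dL
CrCl = (140 − 32) × 74.5 / (72 × 1.9) = 8046.0 / 136.80 ≈ 58.8 mL/min
CrCl ≈ 59 mL/min → bracket 35–74 mL/min.
47% of 1000 mg = 470 mg

470 mg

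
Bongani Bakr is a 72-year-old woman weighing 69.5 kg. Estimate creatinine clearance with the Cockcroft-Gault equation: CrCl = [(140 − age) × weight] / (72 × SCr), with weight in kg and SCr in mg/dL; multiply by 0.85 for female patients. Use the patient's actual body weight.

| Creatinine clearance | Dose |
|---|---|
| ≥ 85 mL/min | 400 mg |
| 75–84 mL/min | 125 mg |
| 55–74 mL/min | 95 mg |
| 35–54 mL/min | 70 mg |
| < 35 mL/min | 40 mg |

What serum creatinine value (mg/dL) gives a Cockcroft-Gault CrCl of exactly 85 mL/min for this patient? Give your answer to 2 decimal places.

0.66 mg/dL

Standard dose requires CrCl ≥ 85 mL/min.
Set (140 − 72) × 69.5 × 0.85 / (72 × SCr) = 85
SCr = (140 − 72) × 69.5 × 0.85 / (72 × 85) = 0.656 mg/dL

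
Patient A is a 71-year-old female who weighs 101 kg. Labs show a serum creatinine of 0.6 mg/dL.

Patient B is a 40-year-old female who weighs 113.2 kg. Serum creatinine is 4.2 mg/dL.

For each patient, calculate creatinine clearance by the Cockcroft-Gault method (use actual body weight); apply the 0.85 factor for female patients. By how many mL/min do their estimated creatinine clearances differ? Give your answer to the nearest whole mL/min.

105 mL/min

Patient A: CrCl = (140 − 71) × 101 / (72 × 0.6) × 0.85 = 6969.0 / 43.20 × 0.85 ≈ 137.1 mL/min
Patient B: CrCl = (140 − 40) × 113.2 / (72 × 4.2) × 0.85 = 11320.0 / 302.40 × 0.85 ≈ 31.8 mL/min
|137.1 − 31.8| = 105.3 mL/min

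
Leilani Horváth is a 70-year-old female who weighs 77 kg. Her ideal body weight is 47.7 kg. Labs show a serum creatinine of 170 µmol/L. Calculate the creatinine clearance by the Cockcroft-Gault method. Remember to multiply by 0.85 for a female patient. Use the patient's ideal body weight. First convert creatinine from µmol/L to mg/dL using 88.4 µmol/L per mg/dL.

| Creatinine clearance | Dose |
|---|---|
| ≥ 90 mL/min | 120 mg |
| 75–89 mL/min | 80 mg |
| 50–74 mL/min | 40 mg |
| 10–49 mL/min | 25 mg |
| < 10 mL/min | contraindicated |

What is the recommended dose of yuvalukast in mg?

25 mg

SCr = 170 / 88.4 = 1.923 mg/dL
CrCl = (140 − 70) × 47.7 / (72 × 1.923) × 0.85 = 3339.0 / 138.46 × 0.85 ≈ 20.5 mL/min
CrCl ≈ 20 mL/min → bracket 10–49 mL/min.
Dose for this bracket: 25 mg.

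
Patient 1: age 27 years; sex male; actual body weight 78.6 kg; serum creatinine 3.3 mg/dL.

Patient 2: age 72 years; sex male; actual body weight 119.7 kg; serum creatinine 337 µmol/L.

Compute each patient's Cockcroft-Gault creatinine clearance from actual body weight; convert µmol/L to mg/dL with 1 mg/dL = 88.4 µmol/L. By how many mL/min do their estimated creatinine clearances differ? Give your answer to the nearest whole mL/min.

8 mL/min

Patient 1: CrCl = (140 − 27) × 78.6 / (72 × 3.3) = 8881.8 / 237.60 ≈ 37.4 mL/min
Patient 2: SCr = 337 / 88.4 = 3.812 mg/dL
Patient 2: CrCl = (140 − 72) × 119.7 / (72 × 3.812) = 8139.6 / 274.46 ≈ 29.7 mL/min
|37.4 − 29.7| = 7.7 mL/min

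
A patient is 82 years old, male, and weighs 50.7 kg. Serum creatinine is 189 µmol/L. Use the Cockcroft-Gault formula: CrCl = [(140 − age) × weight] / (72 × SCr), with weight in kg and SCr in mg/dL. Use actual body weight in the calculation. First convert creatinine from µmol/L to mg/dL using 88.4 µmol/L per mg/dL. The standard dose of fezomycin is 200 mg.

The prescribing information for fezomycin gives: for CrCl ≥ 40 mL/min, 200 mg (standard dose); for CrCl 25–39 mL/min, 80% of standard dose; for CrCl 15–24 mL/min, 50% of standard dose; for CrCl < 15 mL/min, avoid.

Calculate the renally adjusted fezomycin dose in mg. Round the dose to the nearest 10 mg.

SCr = 189 / 88.4 = 2.138 mg/dL
CrCl = (140 − 82) × 50.7 / (72 × 2.138) = 2940.6 / 153.94 ≈ 19.1 mL/min
CrCl ≈ 19 mL/min → bracket 15–24 mL/min.
50% of 200 mg = 100 mg

100 mg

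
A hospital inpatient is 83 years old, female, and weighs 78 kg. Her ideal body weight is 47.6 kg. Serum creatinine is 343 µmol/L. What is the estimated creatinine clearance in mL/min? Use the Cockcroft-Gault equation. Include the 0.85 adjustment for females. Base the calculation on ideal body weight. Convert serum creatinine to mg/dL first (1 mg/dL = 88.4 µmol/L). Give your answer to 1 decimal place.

SCr = 343 / 88.4 = 3.88 mg/dL
CrCl = (140 − 83) × 47.6 / (72 × 3.88) × 0.85 = 2713.2 / 279.36 × 0.85 ≈ 8.3 mL/min

8.3 mL/min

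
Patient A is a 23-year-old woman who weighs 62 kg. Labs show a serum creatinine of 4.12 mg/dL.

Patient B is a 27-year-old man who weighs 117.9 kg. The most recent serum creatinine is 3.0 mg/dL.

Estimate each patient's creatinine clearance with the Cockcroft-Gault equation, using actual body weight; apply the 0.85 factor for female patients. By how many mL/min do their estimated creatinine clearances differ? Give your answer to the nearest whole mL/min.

41 mL/min

Patient A: CrCl = (140 − 23) × 62 / (72 × 4.12) × 0.85 = 7254.0 / 296.64 × 0.85 ≈ 20.8 mL/min
Patient B: CrCl = (140 − 27) × 117.9 / (72 × 3) = 13322.7 / 216.00 ≈ 61.7 mL/min
|20.8 − 61.7| = 40.9 mL/min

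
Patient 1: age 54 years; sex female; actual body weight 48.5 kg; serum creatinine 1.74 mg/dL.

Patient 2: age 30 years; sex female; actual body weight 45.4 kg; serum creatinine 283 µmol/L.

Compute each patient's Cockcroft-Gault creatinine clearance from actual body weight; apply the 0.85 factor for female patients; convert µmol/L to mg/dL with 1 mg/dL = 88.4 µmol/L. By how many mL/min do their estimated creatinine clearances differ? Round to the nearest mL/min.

Patient 1: CrCl = (140 − 54) × 48.5 / (72 × 1.74) × 0.85 = 4171.0 / 125.28 × 0.85 ≈ 28.3 mL/min
Patient 2: SCr = 283 / 88.4 = 3.201 mg/dL
Patient 2: CrCl = (140 − 30) × 45.4 / (72 × 3.201) × 0.85 = 4994.0 / 230.47 × 0.85 ≈ 18.4 mL/min
|28.3 − 18.4| = 9.9 mL/min

10 mL/min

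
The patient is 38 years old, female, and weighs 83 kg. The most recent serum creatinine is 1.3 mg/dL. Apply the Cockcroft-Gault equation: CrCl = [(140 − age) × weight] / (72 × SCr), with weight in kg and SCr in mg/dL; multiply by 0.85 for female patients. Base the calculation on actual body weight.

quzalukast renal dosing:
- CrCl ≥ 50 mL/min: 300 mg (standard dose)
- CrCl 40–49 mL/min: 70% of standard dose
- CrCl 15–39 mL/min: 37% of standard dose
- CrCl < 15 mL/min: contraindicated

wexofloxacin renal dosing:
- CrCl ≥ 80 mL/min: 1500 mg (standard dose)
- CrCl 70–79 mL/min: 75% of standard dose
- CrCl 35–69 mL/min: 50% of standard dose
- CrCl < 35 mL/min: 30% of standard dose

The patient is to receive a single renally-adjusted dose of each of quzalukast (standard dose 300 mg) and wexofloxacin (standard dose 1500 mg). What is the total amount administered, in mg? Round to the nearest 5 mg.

CrCl = (140 − 38) × 83 / (72 × 1.3) × 0.85 = 8466.0 / 93.60 × 0.85 ≈ 76.9 mL/min
CrCl ≈ 77 mL/min.
quzalukast: ≥ 50 mL/min → 100% of 300 mg = 300 mg.
wexofloxacin: 70–79 mL/min → 75% of 1500 mg = 1125 mg.
Total = 300 + 1125 = 1425 mg.

1425 mg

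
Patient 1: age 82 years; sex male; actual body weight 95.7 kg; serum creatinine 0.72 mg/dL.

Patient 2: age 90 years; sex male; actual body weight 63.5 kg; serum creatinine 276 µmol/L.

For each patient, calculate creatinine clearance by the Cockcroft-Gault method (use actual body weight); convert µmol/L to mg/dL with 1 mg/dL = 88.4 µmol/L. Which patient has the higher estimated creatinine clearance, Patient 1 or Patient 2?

Patient 1

Patient 1: CrCl = (140 − 82) × 95.7 / (72 × 0.72) = 5550.6 / 51.84 ≈ 107.1 mL/min
Patient 2: SCr = 276 / 88.4 = 3.122 mg/dL
Patient 2: CrCl = (140 − 90) × 63.5 / (72 × 3.122) = 3175.0 / 224.78 ≈ 14.1 mL/min
107.1 vs 14.1 mL/min → Patient 1 is higher.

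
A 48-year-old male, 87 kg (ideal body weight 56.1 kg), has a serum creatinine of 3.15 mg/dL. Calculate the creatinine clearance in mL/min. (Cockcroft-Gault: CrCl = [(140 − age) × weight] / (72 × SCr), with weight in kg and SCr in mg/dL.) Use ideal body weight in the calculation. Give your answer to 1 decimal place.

22.8 mL/min

CrCl = (140 − 48) × 56.1 / (72 × 3.15) = 5161.2 / 226.80 ≈ 22.8 mL/min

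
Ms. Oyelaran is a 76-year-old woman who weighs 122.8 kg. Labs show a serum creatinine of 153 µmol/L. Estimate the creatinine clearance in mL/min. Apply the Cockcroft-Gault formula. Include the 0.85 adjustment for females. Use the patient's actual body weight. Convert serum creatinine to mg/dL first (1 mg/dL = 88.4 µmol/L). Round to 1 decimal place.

53.6 mL/min

SCr = 153 / 88.4 = 1.731 mg/dL
CrCl = (140 − 76) × 122.8 / (72 × 1.731) × 0.85 = 7859.2 / 124.63 × 0.85 ≈ 53.6 mL/min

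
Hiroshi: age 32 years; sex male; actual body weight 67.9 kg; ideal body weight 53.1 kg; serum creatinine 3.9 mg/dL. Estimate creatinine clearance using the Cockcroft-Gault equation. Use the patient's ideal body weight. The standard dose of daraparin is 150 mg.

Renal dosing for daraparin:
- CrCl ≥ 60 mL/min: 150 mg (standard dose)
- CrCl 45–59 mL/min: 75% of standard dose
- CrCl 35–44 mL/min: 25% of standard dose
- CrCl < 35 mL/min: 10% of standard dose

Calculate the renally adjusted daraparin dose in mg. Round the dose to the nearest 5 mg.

15 mg

CrCl = (140 − 32) × 53.1 / (72 × 3.9) = 5734.8 / 280.80 ≈ 20.4 mL/min
CrCl ≈ 20 mL/min → bracket < 35 mL/min.
10% of 150 mg = 15 mg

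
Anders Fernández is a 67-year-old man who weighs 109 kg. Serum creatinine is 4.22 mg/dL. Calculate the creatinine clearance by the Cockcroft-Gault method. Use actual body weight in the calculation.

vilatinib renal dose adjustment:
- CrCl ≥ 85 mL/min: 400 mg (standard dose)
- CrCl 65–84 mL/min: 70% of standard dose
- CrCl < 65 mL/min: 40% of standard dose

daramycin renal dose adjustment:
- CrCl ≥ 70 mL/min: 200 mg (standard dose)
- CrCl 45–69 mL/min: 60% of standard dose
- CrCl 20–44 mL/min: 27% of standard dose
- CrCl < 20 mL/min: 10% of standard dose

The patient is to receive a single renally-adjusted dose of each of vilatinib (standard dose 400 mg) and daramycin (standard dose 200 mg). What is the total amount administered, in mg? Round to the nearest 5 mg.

CrCl = (140 − 67) × 109 / (72 × 4.22) = 7957.0 / 303.84 ≈ 26.2 mL/min
CrCl ≈ 26 mL/min.
vilatinib: < 65 mL/min → 40% of 400 mg = 160 mg.
daramycin: 20–44 mL/min → 27% of 200 mg = 54 mg.
Total = 160 + 54 = 214 mg.

215 mg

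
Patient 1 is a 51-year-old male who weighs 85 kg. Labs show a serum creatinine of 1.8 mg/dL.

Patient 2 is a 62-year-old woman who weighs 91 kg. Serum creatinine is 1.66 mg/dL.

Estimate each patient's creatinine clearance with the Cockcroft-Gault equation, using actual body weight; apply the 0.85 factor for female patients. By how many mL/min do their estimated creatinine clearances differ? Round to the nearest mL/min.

8 mL/min

Patient 1: CrCl = (140 − 51) × 85 / (72 × 1.8) = 7565.0 / 129.60 ≈ 58.4 mL/min
Patient 2: CrCl = (140 − 62) × 91 / (72 × 1.66) × 0.85 = 7098.0 / 119.52 × 0.85 ≈ 50.5 mL/min
|58.4 − 50.5| = 7.9 mL/min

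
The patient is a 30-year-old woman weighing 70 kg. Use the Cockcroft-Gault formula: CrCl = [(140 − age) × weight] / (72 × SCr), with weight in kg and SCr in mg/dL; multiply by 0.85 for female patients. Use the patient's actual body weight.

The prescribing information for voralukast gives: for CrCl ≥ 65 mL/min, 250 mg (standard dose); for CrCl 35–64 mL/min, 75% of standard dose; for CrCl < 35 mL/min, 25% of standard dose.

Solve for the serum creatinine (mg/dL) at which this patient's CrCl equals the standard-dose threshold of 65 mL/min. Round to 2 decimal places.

Standard dose requires CrCl ≥ 65 mL/min.
Set (140 − 30) × 70 × 0.85 / (72 × SCr) = 65
SCr = (140 − 30) × 70 × 0.85 / (72 × 65) = 1.399 mg/dL

1.40 mg/dL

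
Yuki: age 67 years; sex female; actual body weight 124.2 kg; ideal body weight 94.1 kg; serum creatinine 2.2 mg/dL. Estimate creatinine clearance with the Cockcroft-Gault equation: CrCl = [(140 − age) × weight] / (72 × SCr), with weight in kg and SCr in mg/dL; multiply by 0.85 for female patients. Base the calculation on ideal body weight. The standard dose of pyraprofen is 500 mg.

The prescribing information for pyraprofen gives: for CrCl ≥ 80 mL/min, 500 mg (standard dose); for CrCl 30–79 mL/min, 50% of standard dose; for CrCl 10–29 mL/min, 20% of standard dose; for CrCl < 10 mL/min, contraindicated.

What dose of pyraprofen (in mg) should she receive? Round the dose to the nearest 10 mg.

CrCl = (140 − 67) × 94.1 / (72 × 2.2) × 0.85 = 6869.3 / 158.40 × 0.85 ≈ 36.9 mL/min
CrCl ≈ 37 mL/min → bracket 30–79 mL/min.
50% of 500 mg = 250 mg

250 mg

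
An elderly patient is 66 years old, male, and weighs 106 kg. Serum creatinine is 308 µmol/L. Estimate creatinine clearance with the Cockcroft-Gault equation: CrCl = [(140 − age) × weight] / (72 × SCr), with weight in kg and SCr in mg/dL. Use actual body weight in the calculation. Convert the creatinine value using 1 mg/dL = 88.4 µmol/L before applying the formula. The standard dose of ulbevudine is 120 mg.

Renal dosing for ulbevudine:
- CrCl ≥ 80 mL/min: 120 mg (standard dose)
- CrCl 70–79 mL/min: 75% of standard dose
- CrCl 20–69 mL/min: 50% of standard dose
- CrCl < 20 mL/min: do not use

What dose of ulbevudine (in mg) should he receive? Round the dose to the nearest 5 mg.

SCr = 308 / 88.4 = 3.484 mg/dL
CrCl = (140 − 66) × 106 / (72 × 3.484) = 7844.0 / 250.85 ≈ 31.3 mL/min
CrCl ≈ 31 mL/min → bracket 20–69 mL/min.
50% of 120 mg = 60 mg

60 mg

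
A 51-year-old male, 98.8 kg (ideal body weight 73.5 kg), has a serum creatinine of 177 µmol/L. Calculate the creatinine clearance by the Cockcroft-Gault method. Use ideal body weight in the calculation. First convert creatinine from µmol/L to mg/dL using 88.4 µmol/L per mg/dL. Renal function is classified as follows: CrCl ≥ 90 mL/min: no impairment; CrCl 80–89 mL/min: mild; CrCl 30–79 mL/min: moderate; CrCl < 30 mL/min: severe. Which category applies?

SCr = 177 / 88.4 = 2.002 mg/dL
CrCl = (140 − 51) × 73.5 / (72 × 2.002) = 6541.5 / 144.14 ≈ 45.4 mL/min
45 mL/min falls in the 'moderate' range.

moderate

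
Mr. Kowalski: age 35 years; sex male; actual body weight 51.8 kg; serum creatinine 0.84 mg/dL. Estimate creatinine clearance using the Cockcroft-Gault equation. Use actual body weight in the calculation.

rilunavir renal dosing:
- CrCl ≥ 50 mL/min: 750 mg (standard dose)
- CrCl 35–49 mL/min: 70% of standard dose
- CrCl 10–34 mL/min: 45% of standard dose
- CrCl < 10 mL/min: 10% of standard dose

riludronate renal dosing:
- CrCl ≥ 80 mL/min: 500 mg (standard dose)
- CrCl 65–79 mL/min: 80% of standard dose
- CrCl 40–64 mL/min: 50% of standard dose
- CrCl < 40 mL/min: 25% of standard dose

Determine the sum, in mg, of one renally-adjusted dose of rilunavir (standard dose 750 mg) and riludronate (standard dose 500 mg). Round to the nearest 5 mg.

CrCl = (140 − 35) × 51.8 / (72 × 0.84) = 5439.0 / 60.48 ≈ 89.9 mL/min
CrCl ≈ 90 mL/min.
rilunavir: ≥ 50 mL/min → 100% of 750 mg = 750 mg.
riludronate: ≥ 80 mL/min → 100% of 500 mg = 500 mg.
Total = 750 + 500 = 1250 mg.

1250 mg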